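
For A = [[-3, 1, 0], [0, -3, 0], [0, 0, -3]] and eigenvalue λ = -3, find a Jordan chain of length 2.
v_1 = [[3, 1, -1]]^T, v_2 = [[1, 0, 0]]^T

We seek v_1 ∈ ker((A + 3I)^2) \ ker(A + 3I), then set v_{i+1} = (A + 3I) v_i.

One such chain is v_1 = [[3, 1, -1]]^T, v_2 = [[1, 0, 0]]^T. Check: (A + 3I) v_2 = [[0, 0, 0]]^T = 0.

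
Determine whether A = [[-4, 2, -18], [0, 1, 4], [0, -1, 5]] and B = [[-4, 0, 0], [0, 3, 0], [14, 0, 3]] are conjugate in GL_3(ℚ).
Both have characteristic polynomial (x - 3)^2(x + 4), but the minimal polynomial of A is (x - 3)^2(x + 4) while the minimal polynomial of B is (x - 3)(x + 4). The minimal polynomial is a similarity invariant, so A and B are not similar.

No.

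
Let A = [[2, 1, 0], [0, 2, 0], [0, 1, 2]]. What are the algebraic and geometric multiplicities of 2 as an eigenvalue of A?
algebraic multiplicity 3, geometric multiplicity 2

The characteristic polynomial is (x - 2)^3, so the factor x - 2 appears with exponent 3: the algebraic multiplicity is 3.

rank(A - 2I) = 1, so the eigenspace has dimension 3 - 1 = 2: the geometric multiplicity is 2.

Since 2 < 3, A is not diagonalizable.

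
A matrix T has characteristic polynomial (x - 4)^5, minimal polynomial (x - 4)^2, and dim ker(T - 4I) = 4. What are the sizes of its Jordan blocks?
λ = 4: algebraic multiplicity 5 (exponent in χ_T), largest block size 2 (exponent in m_T), 4 blocks (geometric multiplicity). These force block sizes [2, 1, 1, 1].

Jordan blocks: (4, 2), (4, 1), (4, 1), (4, 1)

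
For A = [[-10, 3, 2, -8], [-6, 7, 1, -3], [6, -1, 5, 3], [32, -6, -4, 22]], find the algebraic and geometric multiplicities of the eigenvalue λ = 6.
algebraic multiplicity 4, geometric multiplicity 2

The characteristic polynomial is (x - 6)^4, so the factor x - 6 appears with exponent 4: the algebraic multiplicity is 4.

rank(A - 6I) = 2, so the eigenspace has dimension 4 - 2 = 2: the geometric multiplicity is 2.

Since 2 < 4, A is not diagonalizable.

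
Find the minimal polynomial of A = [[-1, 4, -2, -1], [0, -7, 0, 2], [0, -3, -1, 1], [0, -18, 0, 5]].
The characteristic polynomial factors as (x + 1)^4. The minimal polynomial is ∏(x - λ)^{k_λ} where k_λ is the size of the largest Jordan block at λ.

For λ = -1: rank(A + I) = 2, and the largest Jordan block has size 2 (the smallest k with rank((A + I)^k) = rank((A + I)^(k+1))).

So m_A(x) = (x + 1)^2.

m_A(x) = (x + 1)^2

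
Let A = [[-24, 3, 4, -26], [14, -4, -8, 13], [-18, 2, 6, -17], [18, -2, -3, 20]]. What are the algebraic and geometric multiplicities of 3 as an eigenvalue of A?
algebraic multiplicity 2, geometric multiplicity 1

The characteristic polynomial is (x - 3)^2(x + 4)^2, so the factor x - 3 appears with exponent 2: the algebraic multiplicity is 2.

rank(A - 3I) = 3, so the eigenspace has dimension 4 - 3 = 1: the geometric multiplicity is 1.

Since 1 < 2, A is not diagonalizable.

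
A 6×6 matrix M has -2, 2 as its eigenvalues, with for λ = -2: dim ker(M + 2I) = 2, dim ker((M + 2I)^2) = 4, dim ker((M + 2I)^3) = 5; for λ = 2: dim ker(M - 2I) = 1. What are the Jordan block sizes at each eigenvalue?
Jordan blocks: (-2, 3), (-2, 2), (2, 1)

λ = -2: successive nullity increments [2, 2, 1] count blocks of size ≥ k; block sizes are [3, 2].
λ = 2: successive nullity increments [1] count blocks of size ≥ k; block sizes are [1].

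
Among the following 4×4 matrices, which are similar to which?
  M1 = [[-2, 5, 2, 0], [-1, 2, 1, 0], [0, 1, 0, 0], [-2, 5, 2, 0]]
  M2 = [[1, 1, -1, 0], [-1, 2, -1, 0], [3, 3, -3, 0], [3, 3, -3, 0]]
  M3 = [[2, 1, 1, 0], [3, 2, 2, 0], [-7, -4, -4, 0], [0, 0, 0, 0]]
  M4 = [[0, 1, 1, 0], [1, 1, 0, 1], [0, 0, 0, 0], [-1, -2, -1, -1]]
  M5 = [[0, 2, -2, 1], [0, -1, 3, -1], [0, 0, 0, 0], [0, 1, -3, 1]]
1 class: {M1, M2, M3, M4, M5}

Characteristic polynomials: χ_{M1} = x^4, χ_{M2} = x^4, χ_{M3} = x^4, χ_{M4} = x^4, χ_{M5} = x^4.

{M1, M2, M3, M4, M5}: invariant factors x, x^3.

Matrices are similar if and only if their invariant-factor lists agree; the partition into similarity classes is {M1, M2, M3, M4, M5}.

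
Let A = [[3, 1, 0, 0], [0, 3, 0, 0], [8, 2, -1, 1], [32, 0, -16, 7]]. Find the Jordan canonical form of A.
J = [[3, 1, 0, 0], [0, 3, 0, 0], [0, 0, 3, 1], [0, 0, 0, 3]]

The characteristic polynomial is det(xI - A) = (x - 3)^4, so the eigenvalues are 3 (algebraic multiplicity 4).

For λ = 3: rank(A - 3I) = 2, rank((A - 3I)^2) = 0. The eigenspace has dimension 4 - 2 = 2, so there are 2 Jordan blocks; the rank sequence gives block sizes [2, 2].

Assembling the blocks gives the Jordan form J above.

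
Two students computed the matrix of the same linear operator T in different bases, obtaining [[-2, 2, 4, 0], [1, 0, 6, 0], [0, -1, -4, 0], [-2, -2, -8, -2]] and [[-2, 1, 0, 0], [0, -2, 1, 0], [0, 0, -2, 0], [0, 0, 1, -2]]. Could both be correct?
Two matrices over a field are similar if and only if they have the same invariant factors.

Both A and B have characteristic polynomial (x + 2)^4 and minimal polynomial (x + 2)^3. Computing further, both have invariant factors x + 2, (x + 2)^3. Hence A and B are similar.

Yes.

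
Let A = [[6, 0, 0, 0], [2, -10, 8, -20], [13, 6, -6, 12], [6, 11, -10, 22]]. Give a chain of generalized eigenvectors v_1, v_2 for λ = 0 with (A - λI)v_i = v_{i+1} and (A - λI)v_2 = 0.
v_1 = [[0, 1, 1, 0]]^T, v_2 = [[0, -2, 0, 1]]^T

We seek v_1 ∈ ker(A^2) \ ker(A), then set v_{i+1} = A v_i.

One such chain is v_1 = [[0, 1, 1, 0]]^T, v_2 = [[0, -2, 0, 1]]^T. Check: A v_2 = [[0, 0, 0, 0]]^T = 0.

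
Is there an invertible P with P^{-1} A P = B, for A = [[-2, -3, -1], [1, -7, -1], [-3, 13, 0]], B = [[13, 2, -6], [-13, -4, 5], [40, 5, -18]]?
Yes.

Two matrices over a field are similar if and only if they have the same invariant factors.

Both A and B have characteristic polynomial (x + 3)^3 and minimal polynomial (x + 3)^3. Computing further, both have invariant factors (x + 3)^3. Hence A and B are similar.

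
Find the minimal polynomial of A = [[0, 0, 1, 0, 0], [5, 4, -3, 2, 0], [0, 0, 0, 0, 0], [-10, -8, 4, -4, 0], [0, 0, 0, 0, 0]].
m_A(x) = x^3

The characteristic polynomial factors as x^5. The minimal polynomial is ∏(x - λ)^{k_λ} where k_λ is the size of the largest Jordan block at λ.

For λ = 0: rank(A) = 2, and the largest Jordan block has size 3 (the smallest k with rank(A^k) = rank(A^(k+1))).

So m_A(x) = x^3.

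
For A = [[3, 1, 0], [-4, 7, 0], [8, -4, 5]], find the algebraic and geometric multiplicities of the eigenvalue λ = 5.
algebraic multiplicity 3, geometric multiplicity 2

The characteristic polynomial is (x - 5)^3, so the factor x - 5 appears with exponent 3: the algebraic multiplicity is 3.

rank(A - 5I) = 1, so the eigenspace has dimension 3 - 1 = 2: the geometric multiplicity is 2.

Since 2 < 3, A is not diagonalizable.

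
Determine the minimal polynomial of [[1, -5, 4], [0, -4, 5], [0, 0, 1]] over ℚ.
The characteristic polynomial factors as (x - 1)^2(x + 4). The minimal polynomial is ∏(x - λ)^{k_λ} where k_λ is the size of the largest Jordan block at λ.

For λ = -4: rank(A + 4I) = 2, and the largest Jordan block has size 1 (the smallest k with rank((A + 4I)^k) = rank((A + 4I)^(k+1))).
For λ = 1: rank(A - I) = 2, and the largest Jordan block has size 2 (the smallest k with rank((A - I)^k) = rank((A - I)^(k+1))).

So m_A(x) = (x - 1)^2(x + 4).

m_A(x) = (x - 1)^2(x + 4)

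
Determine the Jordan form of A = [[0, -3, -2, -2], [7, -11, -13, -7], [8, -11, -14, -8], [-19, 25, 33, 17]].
J = [[-2, 1, 0, 0], [0, -2, 1, 0], [0, 0, -2, 0], [0, 0, 0, -2]]

The characteristic polynomial is det(xI - A) = (x + 2)^4, so the eigenvalues are -2 (algebraic multiplicity 4).

For λ = -2: rank(A + 2I) = 2, rank((A + 2I)^2) = 1, rank((A + 2I)^3) = 0. The eigenspace has dimension 4 - 2 = 2, so there are 2 Jordan blocks; the rank sequence gives block sizes [3, 1].

Assembling the blocks gives the Jordan form J above.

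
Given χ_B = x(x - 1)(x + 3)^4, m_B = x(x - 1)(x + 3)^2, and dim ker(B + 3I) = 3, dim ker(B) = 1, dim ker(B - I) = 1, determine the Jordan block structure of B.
λ = -3: algebraic multiplicity 4 (exponent in χ_B), largest block size 2 (exponent in m_B), 3 blocks (geometric multiplicity). These force block sizes [2, 1, 1].
λ = 0: algebraic multiplicity 1 (exponent in χ_B), largest block size 1 (exponent in m_B), 1 block (geometric multiplicity). This forces block sizes [1].
λ = 1: algebraic multiplicity 1 (exponent in χ_B), largest block size 1 (exponent in m_B), 1 block (geometric multiplicity). This forces block sizes [1].

Jordan blocks: (-3, 2), (-3, 1), (-3, 1), (0, 1), (1, 1)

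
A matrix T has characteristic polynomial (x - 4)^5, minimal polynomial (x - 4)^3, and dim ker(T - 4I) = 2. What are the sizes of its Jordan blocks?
λ = 4: algebraic multiplicity 5 (exponent in χ_T), largest block size 3 (exponent in m_T), 2 blocks (geometric multiplicity). These force block sizes [3, 2].

Jordan blocks: (4, 3), (4, 2)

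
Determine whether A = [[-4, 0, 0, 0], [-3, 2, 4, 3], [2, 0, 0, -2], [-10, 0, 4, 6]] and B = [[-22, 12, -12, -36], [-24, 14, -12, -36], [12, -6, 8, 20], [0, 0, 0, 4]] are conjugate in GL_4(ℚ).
Both have characteristic polynomial (x - 4)(x - 2)^2(x + 4), but the minimal polynomial of A is (x - 4)(x - 2)^2(x + 4) while the minimal polynomial of B is (x - 4)(x - 2)(x + 4). The minimal polynomial is a similarity invariant, so A and B are not similar.

No.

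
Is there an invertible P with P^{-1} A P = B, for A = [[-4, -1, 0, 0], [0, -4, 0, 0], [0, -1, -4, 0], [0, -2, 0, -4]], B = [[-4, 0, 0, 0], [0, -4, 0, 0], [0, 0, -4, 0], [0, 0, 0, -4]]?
Both have characteristic polynomial (x + 4)^4, but the minimal polynomial of A is (x + 4)^2 while the minimal polynomial of B is x + 4. The minimal polynomial is a similarity invariant, so A and B are not similar.

No.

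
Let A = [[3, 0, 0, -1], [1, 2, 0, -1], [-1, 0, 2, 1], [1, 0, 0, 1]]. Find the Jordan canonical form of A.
The characteristic polynomial is det(xI - A) = (x - 2)^4, so the eigenvalues are 2 (algebraic multiplicity 4).

For λ = 2: rank(A - 2I) = 1, rank((A - 2I)^2) = 0. The eigenspace has dimension 4 - 1 = 3, so there are 3 Jordan blocks; the rank sequence gives block sizes [2, 1, 1].

Assembling the blocks gives the Jordan form J above.

J = [[2, 1, 0, 0], [0, 2, 0, 0], [0, 0, 2, 0], [0, 0, 0, 2]]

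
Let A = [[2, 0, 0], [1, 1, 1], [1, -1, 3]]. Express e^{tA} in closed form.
e^{tA} = [[e^{2*t}, 0, 0], [t*e^{2*t}, (1 - t)*e^{2*t}, t*e^{2*t}], [t*e^{2*t}, -t*e^{2*t}, (t + 1)*e^{2*t}]]

A has Jordan form J = [[2, 1, 0], [0, 2, 0], [0, 0, 2]] with A = PJP^{-1}, so e^{tA} = P e^{tJ} P^{-1}.

For a Jordan block J_k(λ), e^{tJ_k(λ)} = e^{λt} · (I + tN + t^2 N^2/2! + ... + t^{k-1} N^{k-1}/(k-1)!) where N is the nilpotent superdiagonal part.

Assembling the blocks and conjugating back gives the entries of e^{tA} as shown above.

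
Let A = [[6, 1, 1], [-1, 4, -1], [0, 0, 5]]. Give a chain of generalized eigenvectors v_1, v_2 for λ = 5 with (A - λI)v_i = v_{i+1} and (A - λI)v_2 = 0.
We seek v_1 ∈ ker((A - 5I)^2) \ ker(A - 5I), then set v_{i+1} = (A - 5I) v_i.

One such chain is v_1 = [[2, -1, -2]]^T, v_2 = [[-1, 1, 0]]^T. Check: (A - 5I) v_2 = [[0, 0, 0]]^T = 0.

v_1 = [[2, -1, -2]]^T, v_2 = [[-1, 1, 0]]^T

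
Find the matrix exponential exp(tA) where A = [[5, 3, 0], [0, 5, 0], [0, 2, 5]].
e^{tA} = [[e^{5*t}, 3*t*e^{5*t}, 0], [0, e^{5*t}, 0], [0, 2*t*e^{5*t}, e^{5*t}]]

A has Jordan form J = [[5, 1, 0], [0, 5, 0], [0, 0, 5]] with A = PJP^{-1}, so e^{tA} = P e^{tJ} P^{-1}.

For a Jordan block J_k(λ), e^{tJ_k(λ)} = e^{λt} · (I + tN + t^2 N^2/2! + ... + t^{k-1} N^{k-1}/(k-1)!) where N is the nilpotent superdiagonal part.

Assembling the blocks and conjugating back gives the entries of e^{tA} as shown above.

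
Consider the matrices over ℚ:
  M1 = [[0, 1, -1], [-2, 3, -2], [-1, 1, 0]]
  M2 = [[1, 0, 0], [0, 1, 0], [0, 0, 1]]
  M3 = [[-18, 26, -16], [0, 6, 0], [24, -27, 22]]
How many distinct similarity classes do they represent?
Characteristic polynomials: χ_{M1} = (x - 1)^3, χ_{M2} = (x - 1)^3, χ_{M3} = (x - 6)^2(x + 2).

{M1}: invariant factors x - 1, (x - 1)^2.

{M2}: invariant factors x - 1, x - 1, x - 1.

{M3}: invariant factors (x - 6)^2(x + 2).

Matrices are similar if and only if their invariant-factor lists agree; the partition into similarity classes is {M1}, {M2}, {M3}.

3 classes: {M1}, {M2}, {M3}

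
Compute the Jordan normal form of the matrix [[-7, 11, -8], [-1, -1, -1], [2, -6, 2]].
The characteristic polynomial is det(xI - A) = (x + 2)^3, so the eigenvalues are -2 (algebraic multiplicity 3).

For λ = -2: rank(A + 2I) = 2, rank((A + 2I)^2) = 1, rank((A + 2I)^3) = 0. The eigenspace has dimension 3 - 2 = 1, so there is 1 Jordan block; the rank sequence gives block sizes [3].

Assembling the blocks gives the Jordan form J above.

J = [[-2, 1, 0], [0, -2, 1], [0, 0, -2]]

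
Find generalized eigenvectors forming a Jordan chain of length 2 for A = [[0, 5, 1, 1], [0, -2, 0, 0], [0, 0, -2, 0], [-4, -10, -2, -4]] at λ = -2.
We seek v_1 ∈ ker((A + 2I)^2) \ ker(A + 2I), then set v_{i+1} = (A + 2I) v_i.

One such chain is v_1 = [[0, 1, -2, -2]]^T, v_2 = [[1, 0, 0, -2]]^T. Check: (A + 2I) v_2 = [[0, 0, 0, 0]]^T = 0.

v_1 = [[0, 1, -2, -2]]^T, v_2 = [[1, 0, 0, -2]]^T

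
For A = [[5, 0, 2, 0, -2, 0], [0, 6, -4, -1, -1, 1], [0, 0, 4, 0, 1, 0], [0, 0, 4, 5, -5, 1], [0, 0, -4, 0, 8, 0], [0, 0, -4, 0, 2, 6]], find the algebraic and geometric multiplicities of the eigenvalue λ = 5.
algebraic multiplicity 2, geometric multiplicity 2

The characteristic polynomial is (x - 6)^4(x - 5)^2, so the factor x - 5 appears with exponent 2: the algebraic multiplicity is 2.

rank(A - 5I) = 4, so the eigenspace has dimension 6 - 4 = 2: the geometric multiplicity is 2.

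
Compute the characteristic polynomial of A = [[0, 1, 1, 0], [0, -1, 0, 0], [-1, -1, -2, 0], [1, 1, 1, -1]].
xI - A = [[x, -1, -1, 0], [0, x + 1, 0, 0], [1, 1, x + 2, 0], [-1, -1, -1, x + 1]].

Expanding det(xI - A) along the first row:
det(xI - A) = + (x)·det([[x + 1, 0, 0], [1, x + 2, 0], [-1, -1, x + 1]]) - (-1)·det([[0, 0, 0], [1, x + 2, 0], [-1, -1, x + 1]]) + (-1)·det([[0, x + 1, 0], [1, 1, 0], [-1, -1, x + 1]]) - (0)·det([[0, x + 1, 0], [1, 1, x + 2], [-1, -1, -1]]).

Evaluating gives χ_A(x) = x^4 + 4x^3 + 6x^2 + 4x + 1 = (x + 1)^4.

χ_A(x) = (x + 1)^4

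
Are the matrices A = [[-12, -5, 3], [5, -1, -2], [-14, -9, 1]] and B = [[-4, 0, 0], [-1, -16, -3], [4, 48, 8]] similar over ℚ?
No.

Both have characteristic polynomial (x + 4)^3, but the minimal polynomial of A is (x + 4)^3 while the minimal polynomial of B is (x + 4)^2. The minimal polynomial is a similarity invariant, so A and B are not similar.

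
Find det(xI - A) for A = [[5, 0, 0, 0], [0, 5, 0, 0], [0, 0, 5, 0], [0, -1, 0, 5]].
χ_A(x) = (x - 5)^4

xI - A = [[x - 5, 0, 0, 0], [0, x - 5, 0, 0], [0, 0, x - 5, 0], [0, 1, 0, x - 5]].

Expanding det(xI - A) along the first row:
det(xI - A) = + (x - 5)·det([[x - 5, 0, 0], [0, x - 5, 0], [1, 0, x - 5]]) - (0)·det([[0, 0, 0], [0, x - 5, 0], [0, 0, x - 5]]) + (0)·det([[0, x - 5, 0], [0, 0, 0], [0, 1, x - 5]]) - (0)·det([[0, x - 5, 0], [0, 0, x - 5], [0, 1, 0]]).

Evaluating gives χ_A(x) = x^4 - 20x^3 + 150x^2 - 500x + 625 = (x - 5)^4.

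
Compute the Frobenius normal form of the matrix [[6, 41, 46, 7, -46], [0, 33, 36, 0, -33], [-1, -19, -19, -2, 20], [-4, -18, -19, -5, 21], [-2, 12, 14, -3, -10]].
The invariant factors of A (the non-unit diagonal entries of the Smith normal form of xI - A over ℚ[x]) are (x - 1)(x^2 - 2x + 3)^2, each dividing the next. The characteristic polynomial is their product, (x - 1)(x^2 - 2x + 3)^2.

The rational canonical form is the block-diagonal matrix of companion matrices C(f_i):
R = [[0, 0, 0, 0, 9], [1, 0, 0, 0, -21], [0, 1, 0, 0, 22], [0, 0, 1, 0, -14], [0, 0, 0, 1, 5]].

Note the characteristic polynomial does not split into linear factors over ℚ, so A has no Jordan form over ℚ; the rational canonical form exists over any field.

R = [[0, 0, 0, 0, 9], [1, 0, 0, 0, -21], [0, 1, 0, 0, 22], [0, 0, 1, 0, -14], [0, 0, 0, 1, 5]]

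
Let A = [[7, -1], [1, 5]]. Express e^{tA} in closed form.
e^{tA} = [[(t + 1)*e^{6*t}, -t*e^{6*t}], [t*e^{6*t}, (1 - t)*e^{6*t}]]

A has Jordan form J = [[6, 1], [0, 6]] with A = PJP^{-1}, so e^{tA} = P e^{tJ} P^{-1}.

For a Jordan block J_k(λ), e^{tJ_k(λ)} = e^{λt} · (I + tN + t^2 N^2/2! + ... + t^{k-1} N^{k-1}/(k-1)!) where N is the nilpotent superdiagonal part.

Assembling the blocks and conjugating back gives the entries of e^{tA} as shown above.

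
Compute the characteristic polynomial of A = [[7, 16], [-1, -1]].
xI - A = [[x - 7, -16], [1, x + 1]].

Expanding det(xI - A) along the first row:
det(xI - A) = + (x - 7)·det([[x + 1]]) - (-16)·det([[1]]).

Evaluating gives χ_A(x) = x^2 - 6x + 9 = (x - 3)^2.

χ_A(x) = (x - 3)^2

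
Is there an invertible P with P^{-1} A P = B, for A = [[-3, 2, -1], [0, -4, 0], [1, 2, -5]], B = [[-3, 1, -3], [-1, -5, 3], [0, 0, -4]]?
Two matrices over a field are similar if and only if they have the same invariant factors.

Both A and B have characteristic polynomial (x + 4)^3 and minimal polynomial (x + 4)^2. Computing further, both have invariant factors x + 4, (x + 4)^2. Hence A and B are similar.

Yes.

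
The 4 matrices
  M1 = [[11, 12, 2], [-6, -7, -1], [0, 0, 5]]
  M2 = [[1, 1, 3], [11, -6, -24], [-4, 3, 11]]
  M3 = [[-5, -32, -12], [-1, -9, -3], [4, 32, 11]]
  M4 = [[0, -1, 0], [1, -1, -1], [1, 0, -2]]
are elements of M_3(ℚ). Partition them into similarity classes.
Characteristic polynomials: χ_{M1} = (x - 5)^2(x + 1), χ_{M2} = (x - 2)^3, χ_{M3} = (x + 1)^3, χ_{M4} = (x + 1)^3.

{M1}: invariant factors (x - 5)^2(x + 1).

{M2}: invariant factors (x - 2)^3.

{M3}: invariant factors x + 1, (x + 1)^2.

{M4}: invariant factors (x + 1)^3.

Matrices are similar if and only if their invariant-factor lists agree; the partition into similarity classes is {M1}, {M2}, {M3}, {M4}.

4 classes: {M1}, {M2}, {M3}, {M4}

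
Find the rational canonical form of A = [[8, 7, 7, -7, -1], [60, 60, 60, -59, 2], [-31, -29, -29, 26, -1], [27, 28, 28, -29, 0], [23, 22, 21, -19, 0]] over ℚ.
The invariant factors of A (the non-unit diagonal entries of the Smith normal form of xI - A over ℚ[x]) are (x - 6)(x - 4)(x^3 + 3x + 5), each dividing the next. The characteristic polynomial is their product, (x - 6)(x - 4)(x^3 + 3x + 5).

The rational canonical form is the block-diagonal matrix of companion matrices C(f_i):
R = [[0, 0, 0, 0, -120], [1, 0, 0, 0, -22], [0, 1, 0, 0, 25], [0, 0, 1, 0, -27], [0, 0, 0, 1, 10]].

Note the characteristic polynomial does not split into linear factors over ℚ, so A has no Jordan form over ℚ; the rational canonical form exists over any field.

R = [[0, 0, 0, 0, -120], [1, 0, 0, 0, -22], [0, 1, 0, 0, 25], [0, 0, 1, 0, -27], [0, 0, 0, 1, 10]]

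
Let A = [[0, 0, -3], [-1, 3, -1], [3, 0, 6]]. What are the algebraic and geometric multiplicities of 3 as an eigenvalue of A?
The characteristic polynomial is (x - 3)^3, so the factor x - 3 appears with exponent 3: the algebraic multiplicity is 3.

rank(A - 3I) = 1, so the eigenspace has dimension 3 - 1 = 2: the geometric multiplicity is 2.

Since 2 < 3, A is not diagonalizable.

algebraic multiplicity 3, geometric multiplicity 2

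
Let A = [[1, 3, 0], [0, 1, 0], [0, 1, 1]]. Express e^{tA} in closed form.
e^{tA} = [[e^{t}, 3*t*e^{t}, 0], [0, e^{t}, 0], [0, t*e^{t}, e^{t}]]

A has Jordan form J = [[1, 1, 0], [0, 1, 0], [0, 0, 1]] with A = PJP^{-1}, so e^{tA} = P e^{tJ} P^{-1}.

For a Jordan block J_k(λ), e^{tJ_k(λ)} = e^{λt} · (I + tN + t^2 N^2/2! + ... + t^{k-1} N^{k-1}/(k-1)!) where N is the nilpotent superdiagonal part.

Assembling the blocks and conjugating back gives the entries of e^{tA} as shown above.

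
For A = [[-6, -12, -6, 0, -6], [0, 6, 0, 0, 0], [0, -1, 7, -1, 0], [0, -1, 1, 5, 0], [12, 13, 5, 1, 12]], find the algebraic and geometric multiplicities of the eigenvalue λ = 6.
The characteristic polynomial is x(x - 6)^4, so the factor x - 6 appears with exponent 4: the algebraic multiplicity is 4.

rank(A - 6I) = 2, so the eigenspace has dimension 5 - 2 = 3: the geometric multiplicity is 3.

Since 3 < 4, A is not diagonalizable.

algebraic multiplicity 4, geometric multiplicity 3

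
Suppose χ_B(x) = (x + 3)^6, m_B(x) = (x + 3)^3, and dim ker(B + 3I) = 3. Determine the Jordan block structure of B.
λ = -3: algebraic multiplicity 6 (exponent in χ_B), largest block size 3 (exponent in m_B), 3 blocks (geometric multiplicity). These force block sizes [3, 2, 1].

Jordan blocks: (-3, 3), (-3, 2), (-3, 1)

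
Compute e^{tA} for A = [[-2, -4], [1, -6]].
A has Jordan form J = [[-4, 1], [0, -4]] with A = PJP^{-1}, so e^{tA} = P e^{tJ} P^{-1}.

For a Jordan block J_k(λ), e^{tJ_k(λ)} = e^{λt} · (I + tN + t^2 N^2/2! + ... + t^{k-1} N^{k-1}/(k-1)!) where N is the nilpotent superdiagonal part.

Assembling the blocks and conjugating back gives the entries of e^{tA} as shown above.

e^{tA} = [[(2*t + 1)*e^{-4*t}, -4*t*e^{-4*t}], [t*e^{-4*t}, (1 - 2*t)*e^{-4*t}]]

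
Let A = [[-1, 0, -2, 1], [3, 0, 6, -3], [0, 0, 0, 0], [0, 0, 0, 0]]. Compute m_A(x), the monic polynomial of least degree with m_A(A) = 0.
The characteristic polynomial factors as x^3(x + 1). The minimal polynomial is ∏(x - λ)^{k_λ} where k_λ is the size of the largest Jordan block at λ.

For λ = -1: rank(A + I) = 3, and the largest Jordan block has size 1 (the smallest k with rank((A + I)^k) = rank((A + I)^(k+1))).
For λ = 0: rank(A) = 1, and the largest Jordan block has size 1 (the smallest k with rank(A^k) = rank(A^(k+1))).

So m_A(x) = x(x + 1).

m_A(x) = x(x + 1)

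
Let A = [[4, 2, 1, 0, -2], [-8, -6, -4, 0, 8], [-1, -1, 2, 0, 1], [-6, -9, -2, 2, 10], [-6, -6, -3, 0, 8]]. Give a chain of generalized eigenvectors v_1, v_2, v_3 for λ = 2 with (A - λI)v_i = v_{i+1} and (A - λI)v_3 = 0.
We seek v_1 ∈ ker((A - 2I)^3) \ ker((A - 2I)^2), then set v_{i+1} = (A - 2I) v_i.

One such chain is v_1 = [[-1, 0, 1, 4, 0]]^T, v_2 = [[-1, 4, 1, 4, 3]]^T, v_3 = [[1, -4, 0, -2, -3]]^T. Check: (A - 2I) v_3 = [[0, 0, 0, 0, 0]]^T = 0.

v_1 = [[-1, 0, 1, 4, 0]]^T, v_2 = [[-1, 4, 1, 4, 3]]^T, v_3 = [[1, -4, 0, -2, -3]]^T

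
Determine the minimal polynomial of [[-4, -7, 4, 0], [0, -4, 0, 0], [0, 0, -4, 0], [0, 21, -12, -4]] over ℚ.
The characteristic polynomial factors as (x + 4)^4. The minimal polynomial is ∏(x - λ)^{k_λ} where k_λ is the size of the largest Jordan block at λ.

For λ = -4: rank(A + 4I) = 1, and the largest Jordan block has size 2 (the smallest k with rank((A + 4I)^k) = rank((A + 4I)^(k+1))).

So m_A(x) = (x + 4)^2.

m_A(x) = (x + 4)^2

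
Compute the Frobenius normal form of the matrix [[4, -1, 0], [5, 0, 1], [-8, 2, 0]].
R = [[0, 0, 0], [1, 0, -3], [0, 1, 4]]

The invariant factors of A (the non-unit diagonal entries of the Smith normal form of xI - A over ℚ[x]) are x(x - 3)(x - 1), each dividing the next. The characteristic polynomial is their product, x(x - 3)(x - 1).

The rational canonical form is the block-diagonal matrix of companion matrices C(f_i):
R = [[0, 0, 0], [1, 0, -3], [0, 1, 4]].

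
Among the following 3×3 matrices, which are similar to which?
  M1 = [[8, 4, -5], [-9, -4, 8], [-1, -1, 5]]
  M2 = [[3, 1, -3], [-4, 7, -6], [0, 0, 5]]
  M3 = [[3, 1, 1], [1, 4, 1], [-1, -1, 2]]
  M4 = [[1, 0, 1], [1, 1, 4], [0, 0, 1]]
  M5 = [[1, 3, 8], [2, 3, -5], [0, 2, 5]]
3 classes: {M1, M3, M5}, {M2}, {M4}

Characteristic polynomials: χ_{M1} = (x - 3)^3, χ_{M2} = (x - 5)^3, χ_{M3} = (x - 3)^3, χ_{M4} = (x - 1)^3, χ_{M5} = (x - 3)^3.

{M1, M3, M5}: invariant factors (x - 3)^3.

{M2}: invariant factors x - 5, (x - 5)^2.

{M4}: invariant factors (x - 1)^3.

Matrices are similar if and only if their invariant-factor lists agree; the partition into similarity classes is {M1, M3, M5}, {M2}, {M4}.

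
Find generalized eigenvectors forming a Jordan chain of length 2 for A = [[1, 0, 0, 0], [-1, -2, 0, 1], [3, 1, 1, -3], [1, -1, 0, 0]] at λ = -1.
We seek v_1 ∈ ker((A + I)^2) \ ker(A + I), then set v_{i+1} = (A + I) v_i.

One such chain is v_1 = [[0, 1, -1, 0]]^T, v_2 = [[0, -1, -1, -1]]^T. Check: (A + I) v_2 = [[0, 0, 0, 0]]^T = 0.

v_1 = [[0, 1, -1, 0]]^T, v_2 = [[0, -1, -1, -1]]^T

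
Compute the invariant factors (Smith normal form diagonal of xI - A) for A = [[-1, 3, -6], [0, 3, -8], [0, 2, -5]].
x + 1, (x + 1)^2

The Jordan structure of A has elementary divisors (x + 1)^2, (x + 1). Arranging the block sizes at each eigenvalue in decreasing order and taking row products gives the invariant factors.

Invariant factors (smallest first, each dividing the next): x + 1, (x + 1)^2.

Check: the last factor (x + 1)^2 is the minimal polynomial, and the product (x + 1)^3 is the characteristic polynomial.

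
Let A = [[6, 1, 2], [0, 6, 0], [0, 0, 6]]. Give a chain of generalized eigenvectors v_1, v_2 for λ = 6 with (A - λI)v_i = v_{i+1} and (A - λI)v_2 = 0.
We seek v_1 ∈ ker((A - 6I)^2) \ ker(A - 6I), then set v_{i+1} = (A - 6I) v_i.

One such chain is v_1 = [[13, 5, -2]]^T, v_2 = [[1, 0, 0]]^T. Check: (A - 6I) v_2 = [[0, 0, 0]]^T = 0.

v_1 = [[13, 5, -2]]^T, v_2 = [[1, 0, 0]]^T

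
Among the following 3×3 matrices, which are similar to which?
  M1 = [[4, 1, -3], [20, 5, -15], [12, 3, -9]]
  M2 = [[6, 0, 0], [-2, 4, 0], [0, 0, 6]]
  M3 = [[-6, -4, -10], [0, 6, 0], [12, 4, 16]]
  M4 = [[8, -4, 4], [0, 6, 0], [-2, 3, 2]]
Characteristic polynomials: χ_{M1} = x^3, χ_{M2} = (x - 6)^2(x - 4), χ_{M3} = (x - 6)^2(x - 4), χ_{M4} = (x - 6)^2(x - 4).

{M1}: invariant factors x, x^2.

{M2, M3}: invariant factors x - 6, (x - 6)(x - 4).

{M4}: invariant factors (x - 6)^2(x - 4).

Matrices are similar if and only if their invariant-factor lists agree; the partition into similarity classes is {M1}, {M2, M3}, {M4}.

3 classes: {M1}, {M2, M3}, {M4}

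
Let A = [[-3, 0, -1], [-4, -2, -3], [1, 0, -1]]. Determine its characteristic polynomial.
xI - A = [[x + 3, 0, 1], [4, x + 2, 3], [-1, 0, x + 1]].

Expanding det(xI - A) along the first row:
det(xI - A) = + (x + 3)·det([[x + 2, 3], [0, x + 1]]) - (0)·det([[4, 3], [-1, x + 1]]) + (1)·det([[4, x + 2], [-1, 0]]).

Evaluating gives χ_A(x) = x^3 + 6x^2 + 12x + 8 = (x + 2)^3.

χ_A(x) = (x + 2)^3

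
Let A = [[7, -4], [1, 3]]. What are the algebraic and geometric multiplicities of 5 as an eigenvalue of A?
algebraic multiplicity 2, geometric multiplicity 1

The characteristic polynomial is (x - 5)^2, so the factor x - 5 appears with exponent 2: the algebraic multiplicity is 2.

rank(A - 5I) = 1, so the eigenspace has dimension 2 - 1 = 1: the geometric multiplicity is 1.

Since 1 < 2, A is not diagonalizable.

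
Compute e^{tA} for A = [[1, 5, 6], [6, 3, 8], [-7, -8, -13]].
A has Jordan form J = [[-3, 1, 0], [0, -3, 1], [0, 0, -3]] with A = PJP^{-1}, so e^{tA} = P e^{tJ} P^{-1}.

For a Jordan block J_k(λ), e^{tJ_k(λ)} = e^{λt} · (I + tN + t^2 N^2/2! + ... + t^{k-1} N^{k-1}/(k-1)!) where N is the nilpotent superdiagonal part.

Assembling the blocks and conjugating back gives the entries of e^{tA} as shown above.

e^{tA} = [[(2*t^2 + 4*t + 1)*e^{-3*t}, t*(t + 5)*e^{-3*t}, 2*t*(t + 3)*e^{-3*t}], [2*t*(t + 3)*e^{-3*t}, (t^2 + 6*t + 1)*e^{-3*t}, 2*t*(t + 4)*e^{-3*t}], [t*(-3*t - 7)*e^{-3*t}, t*(-3*t - 16)*e^{-3*t}/2, (-3*t^2 - 10*t + 1)*e^{-3*t}]]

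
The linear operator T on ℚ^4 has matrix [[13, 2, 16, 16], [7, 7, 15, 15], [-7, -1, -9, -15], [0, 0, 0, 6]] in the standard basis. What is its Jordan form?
J = [[-1, 0, 0, 0], [0, 6, 1, 0], [0, 0, 6, 0], [0, 0, 0, 6]]

The characteristic polynomial is det(xI - A) = (x - 6)^3(x + 1), so the eigenvalues are -1 (algebraic multiplicity 1), 6 (algebraic multiplicity 3).

For λ = -1: algebraic multiplicity 1 gives one 1×1 block.

For λ = 6: rank(A - 6I) = 2, rank((A - 6I)^2) = 1. The eigenspace has dimension 4 - 2 = 2, so there are 2 Jordan blocks; the rank sequence gives block sizes [2, 1].

Assembling the blocks gives the Jordan form J above.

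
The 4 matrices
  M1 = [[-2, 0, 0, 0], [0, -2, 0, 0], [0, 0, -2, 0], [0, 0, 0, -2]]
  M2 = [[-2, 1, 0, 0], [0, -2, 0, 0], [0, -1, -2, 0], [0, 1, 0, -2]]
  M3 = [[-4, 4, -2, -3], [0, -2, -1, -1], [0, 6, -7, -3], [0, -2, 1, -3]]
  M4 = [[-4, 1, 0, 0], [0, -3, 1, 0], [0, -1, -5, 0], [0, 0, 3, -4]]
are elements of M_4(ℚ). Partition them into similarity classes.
3 classes: {M1}, {M2}, {M3, M4}

Characteristic polynomials: χ_{M1} = (x + 2)^4, χ_{M2} = (x + 2)^4, χ_{M3} = (x + 4)^4, χ_{M4} = (x + 4)^4.

{M1}: invariant factors x + 2, x + 2, x + 2, x + 2.

{M2}: invariant factors x + 2, x + 2, (x + 2)^2.

{M3, M4}: invariant factors x + 4, (x + 4)^3.

Matrices are similar if and only if their invariant-factor lists agree; the partition into similarity classes is {M1}, {M2}, {M3, M4}.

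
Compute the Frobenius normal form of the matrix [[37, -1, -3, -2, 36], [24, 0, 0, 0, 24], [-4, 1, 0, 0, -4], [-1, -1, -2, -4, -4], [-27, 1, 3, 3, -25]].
The invariant factors of A (the non-unit diagonal entries of the Smith normal form of xI - A over ℚ[x]) are x + 1, (x - 6)(x - 2)^2(x + 1), each dividing the next. The characteristic polynomial is their product, (x - 6)(x - 2)^2(x + 1)^2.

The rational canonical form is the block-diagonal matrix of companion matrices C(f_i):
R = [[-1, 0, 0, 0, 0], [0, 0, 0, 0, 24], [0, 1, 0, 0, -4], [0, 0, 1, 0, -18], [0, 0, 0, 1, 9]].

R = [[-1, 0, 0, 0, 0], [0, 0, 0, 0, 24], [0, 1, 0, 0, -4], [0, 0, 1, 0, -18], [0, 0, 0, 1, 9]]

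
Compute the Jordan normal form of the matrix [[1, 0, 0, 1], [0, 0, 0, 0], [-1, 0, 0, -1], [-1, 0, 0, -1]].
J = [[0, 1, 0, 0], [0, 0, 0, 0], [0, 0, 0, 0], [0, 0, 0, 0]]

The characteristic polynomial is det(xI - A) = x^4, so the eigenvalues are 0 (algebraic multiplicity 4).

For λ = 0: rank(A) = 1, rank(A^2) = 0. The eigenspace has dimension 4 - 1 = 3, so there are 3 Jordan blocks; the rank sequence gives block sizes [2, 1, 1].

Assembling the blocks gives the Jordan form J above.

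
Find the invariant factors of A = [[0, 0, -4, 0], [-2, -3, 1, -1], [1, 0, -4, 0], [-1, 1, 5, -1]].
The Jordan structure of A has elementary divisors (x + 2)^2, (x + 2)^2. Arranging the block sizes at each eigenvalue in decreasing order and taking row products gives the invariant factors.

Invariant factors (smallest first, each dividing the next): (x + 2)^2, (x + 2)^2.

Check: the last factor (x + 2)^2 is the minimal polynomial, and the product (x + 2)^4 is the characteristic polynomial.

(x + 2)^2, (x + 2)^2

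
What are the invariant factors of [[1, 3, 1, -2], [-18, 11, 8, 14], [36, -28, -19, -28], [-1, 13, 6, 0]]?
The Jordan structure of A has elementary divisors (x + 3)^2, (x + 3), (x - 2). Arranging the block sizes at each eigenvalue in decreasing order and taking row products gives the invariant factors.

Invariant factors (smallest first, each dividing the next): x + 3, (x - 2)(x + 3)^2.

Check: the last factor (x - 2)(x + 3)^2 is the minimal polynomial, and the product (x - 2)(x + 3)^3 is the characteristic polynomial.

x + 3, (x - 2)(x + 3)^2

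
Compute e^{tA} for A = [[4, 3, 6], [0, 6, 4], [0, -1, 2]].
e^{tA} = [[e^{4*t}, 3*t*e^{4*t}, 6*t*e^{4*t}], [0, (2*t + 1)*e^{4*t}, 4*t*e^{4*t}], [0, -t*e^{4*t}, (1 - 2*t)*e^{4*t}]]

A has Jordan form J = [[4, 1, 0], [0, 4, 0], [0, 0, 4]] with A = PJP^{-1}, so e^{tA} = P e^{tJ} P^{-1}.

For a Jordan block J_k(λ), e^{tJ_k(λ)} = e^{λt} · (I + tN + t^2 N^2/2! + ... + t^{k-1} N^{k-1}/(k-1)!) where N is the nilpotent superdiagonal part.

Assembling the blocks and conjugating back gives the entries of e^{tA} as shown above.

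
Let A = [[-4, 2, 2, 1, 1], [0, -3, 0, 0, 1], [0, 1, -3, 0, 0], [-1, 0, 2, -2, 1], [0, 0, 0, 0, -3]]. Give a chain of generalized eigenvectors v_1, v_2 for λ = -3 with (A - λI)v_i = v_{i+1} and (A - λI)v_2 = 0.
We seek v_1 ∈ ker((A + 3I)^2) \ ker(A + 3I), then set v_{i+1} = (A + 3I) v_i.

One such chain is v_1 = [[1, 0, 1, 0, 0]]^T, v_2 = [[1, 0, 0, 1, 0]]^T. Check: (A + 3I) v_2 = [[0, 0, 0, 0, 0]]^T = 0.

v_1 = [[1, 0, 1, 0, 0]]^T, v_2 = [[1, 0, 0, 1, 0]]^T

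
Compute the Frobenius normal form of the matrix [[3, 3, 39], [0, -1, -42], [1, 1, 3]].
The invariant factors of A (the non-unit diagonal entries of the Smith normal form of xI - A over ℚ[x]) are (x - 5)(x^2 + 6), each dividing the next. The characteristic polynomial is their product, (x - 5)(x^2 + 6).

The rational canonical form is the block-diagonal matrix of companion matrices C(f_i):
R = [[0, 0, 30], [1, 0, -6], [0, 1, 5]].

Note the characteristic polynomial does not split into linear factors over ℚ, so A has no Jordan form over ℚ; the rational canonical form exists over any field.

R = [[0, 0, 30], [1, 0, -6], [0, 1, 5]]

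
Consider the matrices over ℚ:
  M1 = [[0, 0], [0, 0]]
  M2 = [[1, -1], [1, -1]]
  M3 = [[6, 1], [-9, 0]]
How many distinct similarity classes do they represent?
Characteristic polynomials: χ_{M1} = x^2, χ_{M2} = x^2, χ_{M3} = (x - 3)^2.

{M1}: invariant factors x, x.

{M2}: invariant factors x^2.

{M3}: invariant factors (x - 3)^2.

Matrices are similar if and only if their invariant-factor lists agree; the partition into similarity classes is {M1}, {M2}, {M3}.

3 classes: {M1}, {M2}, {M3}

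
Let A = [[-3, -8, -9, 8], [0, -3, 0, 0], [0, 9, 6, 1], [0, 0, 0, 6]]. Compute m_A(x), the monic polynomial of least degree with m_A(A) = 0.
m_A(x) = (x - 6)^2(x + 3)^2

The characteristic polynomial factors as (x - 6)^2(x + 3)^2. The minimal polynomial is ∏(x - λ)^{k_λ} where k_λ is the size of the largest Jordan block at λ.

For λ = -3: rank(A + 3I) = 3, and the largest Jordan block has size 2 (the smallest k with rank((A + 3I)^k) = rank((A + 3I)^(k+1))).
For λ = 6: rank(A - 6I) = 3, and the largest Jordan block has size 2 (the smallest k with rank((A - 6I)^k) = rank((A - 6I)^(k+1))).

So m_A(x) = (x - 6)^2(x + 3)^2.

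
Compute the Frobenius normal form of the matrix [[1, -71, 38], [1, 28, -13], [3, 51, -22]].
The invariant factors of A (the non-unit diagonal entries of the Smith normal form of xI - A over ℚ[x]) are x(x - 5)(x - 2), each dividing the next. The characteristic polynomial is their product, x(x - 5)(x - 2).

The rational canonical form is the block-diagonal matrix of companion matrices C(f_i):
R = [[0, 0, 0], [1, 0, -10], [0, 1, 7]].

R = [[0, 0, 0], [1, 0, -10], [0, 1, 7]]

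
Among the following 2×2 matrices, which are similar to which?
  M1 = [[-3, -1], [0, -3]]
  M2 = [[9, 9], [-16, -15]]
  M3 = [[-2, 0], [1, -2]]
2 classes: {M1, M2}, {M3}

Characteristic polynomials: χ_{M1} = (x + 3)^2, χ_{M2} = (x + 3)^2, χ_{M3} = (x + 2)^2.

{M1, M2}: invariant factors (x + 3)^2.

{M3}: invariant factors (x + 2)^2.

Matrices are similar if and only if their invariant-factor lists agree; the partition into similarity classes is {M1, M2}, {M3}.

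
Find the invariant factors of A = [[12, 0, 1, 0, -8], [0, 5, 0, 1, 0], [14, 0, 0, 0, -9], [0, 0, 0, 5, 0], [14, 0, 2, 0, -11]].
The Jordan structure of A has elementary divisors (x + 2)^2, (x - 5)^2, (x - 5). Arranging the block sizes at each eigenvalue in decreasing order and taking row products gives the invariant factors.

Invariant factors (smallest first, each dividing the next): x - 5, (x - 5)^2(x + 2)^2.

Check: the last factor (x - 5)^2(x + 2)^2 is the minimal polynomial, and the product (x - 5)^3(x + 2)^2 is the characteristic polynomial.

x - 5, (x - 5)^2(x + 2)^2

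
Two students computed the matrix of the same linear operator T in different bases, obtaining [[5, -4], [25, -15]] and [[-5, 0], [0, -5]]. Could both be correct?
Both have characteristic polynomial (x + 5)^2, but the minimal polynomial of A is (x + 5)^2 while the minimal polynomial of B is x + 5. The minimal polynomial is a similarity invariant, so A and B are not similar.

No.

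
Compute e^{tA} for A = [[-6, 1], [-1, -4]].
e^{tA} = [[(1 - t)*e^{-5*t}, t*e^{-5*t}], [-t*e^{-5*t}, (t + 1)*e^{-5*t}]]

A has Jordan form J = [[-5, 1], [0, -5]] with A = PJP^{-1}, so e^{tA} = P e^{tJ} P^{-1}.

For a Jordan block J_k(λ), e^{tJ_k(λ)} = e^{λt} · (I + tN + t^2 N^2/2! + ... + t^{k-1} N^{k-1}/(k-1)!) where N is the nilpotent superdiagonal part.

Assembling the blocks and conjugating back gives the entries of e^{tA} as shown above.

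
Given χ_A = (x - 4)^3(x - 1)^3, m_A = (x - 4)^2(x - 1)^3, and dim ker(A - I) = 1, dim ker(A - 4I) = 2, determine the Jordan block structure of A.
λ = 1: algebraic multiplicity 3 (exponent in χ_A), largest block size 3 (exponent in m_A), 1 block (geometric multiplicity). This forces block sizes [3].
λ = 4: algebraic multiplicity 3 (exponent in χ_A), largest block size 2 (exponent in m_A), 2 blocks (geometric multiplicity). These force block sizes [2, 1].

Jordan blocks: (1, 3), (4, 2), (4, 1)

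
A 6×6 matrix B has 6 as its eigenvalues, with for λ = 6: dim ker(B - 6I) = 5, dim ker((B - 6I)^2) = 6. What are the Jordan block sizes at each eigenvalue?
λ = 6: successive nullity increments [5, 1] count blocks of size ≥ k; block sizes are [2, 1, 1, 1, 1].

Jordan blocks: (6, 2), (6, 1), (6, 1), (6, 1), (6, 1)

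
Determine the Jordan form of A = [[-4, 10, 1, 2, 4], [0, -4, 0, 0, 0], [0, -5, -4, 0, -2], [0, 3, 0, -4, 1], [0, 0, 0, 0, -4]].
The characteristic polynomial is det(xI - A) = (x + 4)^5, so the eigenvalues are -4 (algebraic multiplicity 5).

For λ = -4: rank(A + 4I) = 3, rank((A + 4I)^2) = 1, rank((A + 4I)^3) = 0. The eigenspace has dimension 5 - 3 = 2, so there are 2 Jordan blocks; the rank sequence gives block sizes [3, 2].

Assembling the blocks gives the Jordan form J above.

J = [[-4, 1, 0, 0, 0], [0, -4, 1, 0, 0], [0, 0, -4, 0, 0], [0, 0, 0, -4, 1], [0, 0, 0, 0, -4]]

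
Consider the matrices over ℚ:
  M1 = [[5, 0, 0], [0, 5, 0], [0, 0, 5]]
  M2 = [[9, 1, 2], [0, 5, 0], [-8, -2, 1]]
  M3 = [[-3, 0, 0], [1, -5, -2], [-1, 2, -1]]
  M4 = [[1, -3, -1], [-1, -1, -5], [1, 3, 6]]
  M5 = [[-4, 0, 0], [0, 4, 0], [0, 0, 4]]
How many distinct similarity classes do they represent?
Characteristic polynomials: χ_{M1} = (x - 5)^3, χ_{M2} = (x - 5)^3, χ_{M3} = (x + 3)^3, χ_{M4} = (x - 2)^3, χ_{M5} = (x - 4)^2(x + 4).

{M1}: invariant factors x - 5, x - 5, x - 5.

{M2}: invariant factors x - 5, (x - 5)^2.

{M3}: invariant factors x + 3, (x + 3)^2.

{M4}: invariant factors (x - 2)^3.

{M5}: invariant factors x - 4, (x - 4)(x + 4).

Matrices are similar if and only if their invariant-factor lists agree; the partition into similarity classes is {M1}, {M2}, {M3}, {M4}, {M5}.

5 classes: {M1}, {M2}, {M3}, {M4}, {M5}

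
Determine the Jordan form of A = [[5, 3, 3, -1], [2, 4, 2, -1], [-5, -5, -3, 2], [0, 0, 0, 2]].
J = [[2, 1, 0, 0], [0, 2, 0, 0], [0, 0, 2, 1], [0, 0, 0, 2]]

The characteristic polynomial is det(xI - A) = (x - 2)^4, so the eigenvalues are 2 (algebraic multiplicity 4).

For λ = 2: rank(A - 2I) = 2, rank((A - 2I)^2) = 0. The eigenspace has dimension 4 - 2 = 2, so there are 2 Jordan blocks; the rank sequence gives block sizes [2, 2].

Assembling the blocks gives the Jordan form J above.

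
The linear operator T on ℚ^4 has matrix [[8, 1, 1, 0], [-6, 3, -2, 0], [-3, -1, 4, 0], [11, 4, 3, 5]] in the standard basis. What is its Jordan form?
The characteristic polynomial is det(xI - A) = (x - 5)^4, so the eigenvalues are 5 (algebraic multiplicity 4).

For λ = 5: rank(A - 5I) = 2, rank((A - 5I)^2) = 0. The eigenspace has dimension 4 - 2 = 2, so there are 2 Jordan blocks; the rank sequence gives block sizes [2, 2].

Assembling the blocks gives the Jordan form J above.

J = [[5, 1, 0, 0], [0, 5, 0, 0], [0, 0, 5, 1], [0, 0, 0, 5]]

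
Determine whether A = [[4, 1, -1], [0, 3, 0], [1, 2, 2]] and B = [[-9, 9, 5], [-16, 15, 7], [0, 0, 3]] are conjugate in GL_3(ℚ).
Two matrices over a field are similar if and only if they have the same invariant factors.

Both A and B have characteristic polynomial (x - 3)^3 and minimal polynomial (x - 3)^3. Computing further, both have invariant factors (x - 3)^3. Hence A and B are similar.

Yes.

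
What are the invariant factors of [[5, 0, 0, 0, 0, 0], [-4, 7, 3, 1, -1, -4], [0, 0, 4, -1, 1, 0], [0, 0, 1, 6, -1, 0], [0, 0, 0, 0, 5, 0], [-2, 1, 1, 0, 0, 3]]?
x - 5, x - 5, (x - 5)^2, (x - 5)^2

The Jordan structure of A has elementary divisors (x - 5)^2, (x - 5)^2, (x - 5), (x - 5). Arranging the block sizes at each eigenvalue in decreasing order and taking row products gives the invariant factors.

Invariant factors (smallest first, each dividing the next): x - 5, x - 5, (x - 5)^2, (x - 5)^2.

Check: the last factor (x - 5)^2 is the minimal polynomial, and the product (x - 5)^6 is the characteristic polynomial.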